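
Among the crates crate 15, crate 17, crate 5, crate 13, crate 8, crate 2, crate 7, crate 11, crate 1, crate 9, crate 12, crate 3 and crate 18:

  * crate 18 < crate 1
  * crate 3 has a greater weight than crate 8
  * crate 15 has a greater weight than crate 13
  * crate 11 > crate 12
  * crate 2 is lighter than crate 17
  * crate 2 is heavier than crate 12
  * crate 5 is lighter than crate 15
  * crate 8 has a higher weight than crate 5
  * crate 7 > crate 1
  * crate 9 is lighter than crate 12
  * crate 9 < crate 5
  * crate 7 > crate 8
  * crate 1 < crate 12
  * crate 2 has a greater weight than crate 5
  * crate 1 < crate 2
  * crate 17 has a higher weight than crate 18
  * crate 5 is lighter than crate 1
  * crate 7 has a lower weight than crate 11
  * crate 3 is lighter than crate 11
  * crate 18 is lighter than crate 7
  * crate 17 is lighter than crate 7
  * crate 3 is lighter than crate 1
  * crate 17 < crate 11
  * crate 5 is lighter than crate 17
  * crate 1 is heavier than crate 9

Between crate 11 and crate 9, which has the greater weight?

Link the given pairs in sequence: crate 9 < crate 5; crate 5 < crate 1; crate 1 < crate 12; crate 12 < crate 2; crate 2 < crate 17; crate 17 < crate 7; crate 7 < crate 11.
Together: crate 9 < crate 5 < crate 1 < crate 12 < crate 2 < crate 17 < crate 7 < crate 11.
So crate 9 < crate 11; crate 11 is the heavier of the two.

crate 11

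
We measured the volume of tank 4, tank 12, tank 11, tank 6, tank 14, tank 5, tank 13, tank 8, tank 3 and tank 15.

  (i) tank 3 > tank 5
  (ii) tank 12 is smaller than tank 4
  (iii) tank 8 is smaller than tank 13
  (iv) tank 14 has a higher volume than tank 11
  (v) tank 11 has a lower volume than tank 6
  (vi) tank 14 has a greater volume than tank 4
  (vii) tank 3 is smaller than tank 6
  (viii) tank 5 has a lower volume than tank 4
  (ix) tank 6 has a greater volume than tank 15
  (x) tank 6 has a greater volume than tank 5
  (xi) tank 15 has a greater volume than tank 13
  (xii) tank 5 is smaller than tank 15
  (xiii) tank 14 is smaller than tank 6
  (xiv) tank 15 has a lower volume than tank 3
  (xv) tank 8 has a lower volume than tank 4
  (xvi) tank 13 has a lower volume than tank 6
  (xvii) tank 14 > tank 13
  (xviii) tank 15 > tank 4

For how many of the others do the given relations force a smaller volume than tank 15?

5

The elements the relations force below tank 15 are tank 8, tank 5, tank 12, tank 13, tank 4 — no chain reaches any other.
That is 5.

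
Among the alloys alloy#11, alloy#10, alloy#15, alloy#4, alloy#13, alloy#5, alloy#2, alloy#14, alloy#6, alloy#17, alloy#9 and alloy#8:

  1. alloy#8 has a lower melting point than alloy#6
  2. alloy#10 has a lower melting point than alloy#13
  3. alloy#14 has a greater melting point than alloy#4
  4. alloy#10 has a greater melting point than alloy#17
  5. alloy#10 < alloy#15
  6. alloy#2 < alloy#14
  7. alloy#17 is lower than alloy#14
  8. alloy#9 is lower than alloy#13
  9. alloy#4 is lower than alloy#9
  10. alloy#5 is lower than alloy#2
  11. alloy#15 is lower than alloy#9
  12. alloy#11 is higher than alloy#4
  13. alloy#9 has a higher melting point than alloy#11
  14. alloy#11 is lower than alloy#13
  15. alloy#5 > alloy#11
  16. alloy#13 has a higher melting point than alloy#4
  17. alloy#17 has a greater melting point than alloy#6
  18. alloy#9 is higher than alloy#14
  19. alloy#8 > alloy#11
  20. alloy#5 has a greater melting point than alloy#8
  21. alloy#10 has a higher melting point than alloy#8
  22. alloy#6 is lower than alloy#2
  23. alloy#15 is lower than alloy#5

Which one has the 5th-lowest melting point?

Chaining the given pairs: alloy#4 < alloy#11 < alloy#8 < alloy#6 < alloy#17 < alloy#10 < alloy#15 < alloy#5 < alloy#2 < alloy#14 < alloy#9 < alloy#13.
Counting 5 from the smallest end gives alloy#17.

alloy#17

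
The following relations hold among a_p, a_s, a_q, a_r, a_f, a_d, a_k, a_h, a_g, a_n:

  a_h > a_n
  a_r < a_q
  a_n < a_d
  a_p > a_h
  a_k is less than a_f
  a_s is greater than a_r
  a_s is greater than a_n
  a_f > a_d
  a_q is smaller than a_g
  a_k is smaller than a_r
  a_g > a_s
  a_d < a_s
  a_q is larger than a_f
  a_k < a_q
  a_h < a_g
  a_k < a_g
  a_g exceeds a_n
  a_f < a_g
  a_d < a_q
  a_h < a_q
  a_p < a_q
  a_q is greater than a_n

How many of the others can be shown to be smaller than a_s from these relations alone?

4

Directly below a_s: a_n, a_d, a_r.
One step further: a_k (4 so far).
No other element is forced below a_s by the given relations, so the count is 4.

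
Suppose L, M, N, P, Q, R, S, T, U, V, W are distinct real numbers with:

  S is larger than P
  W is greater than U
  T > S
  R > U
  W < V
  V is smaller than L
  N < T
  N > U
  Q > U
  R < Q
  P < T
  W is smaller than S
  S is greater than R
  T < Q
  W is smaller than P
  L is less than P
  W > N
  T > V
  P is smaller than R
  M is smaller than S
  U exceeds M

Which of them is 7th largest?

V

Piecing the relations together gives one ordering: M < U < N < W < V < L < P < R < S < T < Q.
The 7th largest is V.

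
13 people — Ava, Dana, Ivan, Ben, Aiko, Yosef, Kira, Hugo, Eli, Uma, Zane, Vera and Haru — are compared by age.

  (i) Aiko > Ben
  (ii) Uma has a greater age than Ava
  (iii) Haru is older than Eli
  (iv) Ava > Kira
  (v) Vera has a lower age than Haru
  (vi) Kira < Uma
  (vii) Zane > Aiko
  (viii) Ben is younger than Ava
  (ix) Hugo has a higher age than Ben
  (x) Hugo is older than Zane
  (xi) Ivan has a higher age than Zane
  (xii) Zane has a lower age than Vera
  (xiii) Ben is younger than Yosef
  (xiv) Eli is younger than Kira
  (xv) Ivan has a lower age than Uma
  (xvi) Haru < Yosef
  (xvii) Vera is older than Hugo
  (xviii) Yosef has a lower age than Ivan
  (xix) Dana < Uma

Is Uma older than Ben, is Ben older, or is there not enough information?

Uma

Ben < Aiko and Aiko < Zane give Ben < Zane.
Then Zane < Hugo extends the chain to Hugo.
With Hugo < Vera: Ben < Aiko < Zane < Hugo < Vera.
Then Vera < Haru extends the chain to Haru.
With Haru < Yosef: Ben < Aiko < Zane < Hugo < Vera < Haru < Yosef.
With Yosef < Ivan: Ben < Aiko < Zane < Hugo < Vera < Haru < Yosef < Ivan.
With Ivan < Uma: Ben < Aiko < Zane < Hugo < Vera < Haru < Yosef < Ivan < Uma.
So Uma is older.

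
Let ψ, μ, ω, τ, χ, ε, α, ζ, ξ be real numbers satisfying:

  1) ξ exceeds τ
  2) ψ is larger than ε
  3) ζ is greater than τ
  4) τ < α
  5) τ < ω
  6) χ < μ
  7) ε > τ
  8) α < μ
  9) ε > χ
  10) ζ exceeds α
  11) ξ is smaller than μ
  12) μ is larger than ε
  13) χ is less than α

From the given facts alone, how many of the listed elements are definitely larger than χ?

5

From χ the given relations immediately reach ε, α, μ.
From those, ψ, ζ — 5 in total.
No other element is forced above χ by the given relations, so the count is 5.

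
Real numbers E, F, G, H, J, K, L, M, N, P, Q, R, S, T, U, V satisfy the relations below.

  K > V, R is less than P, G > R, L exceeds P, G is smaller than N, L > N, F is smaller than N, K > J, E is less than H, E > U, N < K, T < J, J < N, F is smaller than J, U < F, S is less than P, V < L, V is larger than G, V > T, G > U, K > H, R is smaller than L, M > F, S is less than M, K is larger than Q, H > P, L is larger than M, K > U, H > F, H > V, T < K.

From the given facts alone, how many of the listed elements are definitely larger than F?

From F the given relations immediately reach M, J, N, H.
From those, K, L — 6 in total.
No other element is forced above F by the given relations, so the count is 6.

6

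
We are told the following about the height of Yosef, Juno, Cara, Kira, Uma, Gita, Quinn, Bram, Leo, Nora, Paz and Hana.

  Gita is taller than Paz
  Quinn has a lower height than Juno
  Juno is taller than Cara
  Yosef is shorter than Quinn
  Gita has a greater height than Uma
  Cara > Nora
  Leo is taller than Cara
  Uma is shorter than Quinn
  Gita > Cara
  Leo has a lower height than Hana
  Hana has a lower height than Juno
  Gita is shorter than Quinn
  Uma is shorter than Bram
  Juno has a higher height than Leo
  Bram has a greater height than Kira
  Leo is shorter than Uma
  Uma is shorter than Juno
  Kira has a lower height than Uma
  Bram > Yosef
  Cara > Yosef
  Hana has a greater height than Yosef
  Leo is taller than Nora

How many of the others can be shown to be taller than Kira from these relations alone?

Directly above Kira: Uma, Bram.
One step further: Gita, Quinn, Juno (5 so far).
No other element is forced above Kira by the given relations, so the count is 5.

5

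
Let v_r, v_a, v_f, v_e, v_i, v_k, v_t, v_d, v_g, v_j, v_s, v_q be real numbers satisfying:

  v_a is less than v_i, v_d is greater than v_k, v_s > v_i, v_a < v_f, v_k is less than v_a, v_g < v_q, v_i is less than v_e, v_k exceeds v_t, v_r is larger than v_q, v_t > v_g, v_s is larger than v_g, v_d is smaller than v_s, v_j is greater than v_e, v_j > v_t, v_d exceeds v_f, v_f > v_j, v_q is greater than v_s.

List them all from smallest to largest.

v_g < v_t < v_k < v_a < v_i < v_e < v_j < v_f < v_d < v_s < v_q < v_r

The consecutive links are each given: v_g < v_t; v_t < v_k; v_k < v_a; v_a < v_i; v_i < v_e; v_e < v_j; v_j < v_f; v_f < v_d; v_d < v_s; v_s < v_q; v_q < v_r.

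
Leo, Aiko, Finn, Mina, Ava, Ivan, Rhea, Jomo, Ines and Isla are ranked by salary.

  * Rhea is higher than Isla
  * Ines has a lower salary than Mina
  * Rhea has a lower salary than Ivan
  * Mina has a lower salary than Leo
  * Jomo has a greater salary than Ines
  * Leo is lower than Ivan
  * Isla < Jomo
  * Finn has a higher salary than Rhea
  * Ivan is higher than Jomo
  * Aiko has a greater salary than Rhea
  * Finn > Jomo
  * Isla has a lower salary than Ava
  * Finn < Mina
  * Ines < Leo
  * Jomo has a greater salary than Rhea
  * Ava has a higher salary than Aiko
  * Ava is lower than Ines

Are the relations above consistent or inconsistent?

Every relation is compatible with Isla < Rhea < Aiko < Ava < Ines < Jomo < Finn < Mina < Leo < Ivan; the set is consistent.

consistent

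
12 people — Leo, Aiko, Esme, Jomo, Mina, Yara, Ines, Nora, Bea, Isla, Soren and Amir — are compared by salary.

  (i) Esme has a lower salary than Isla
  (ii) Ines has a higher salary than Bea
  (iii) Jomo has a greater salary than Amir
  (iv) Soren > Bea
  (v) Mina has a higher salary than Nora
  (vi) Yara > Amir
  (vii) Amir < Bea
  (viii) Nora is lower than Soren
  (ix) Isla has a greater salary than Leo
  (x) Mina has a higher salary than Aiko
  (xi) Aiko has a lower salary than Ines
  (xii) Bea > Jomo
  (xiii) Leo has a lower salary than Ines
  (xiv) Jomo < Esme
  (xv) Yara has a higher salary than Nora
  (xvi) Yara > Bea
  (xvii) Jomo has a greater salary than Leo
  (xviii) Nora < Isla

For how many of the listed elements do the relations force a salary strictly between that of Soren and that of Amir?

Chaining upward from Amir reaches: Jomo, Bea, Yara, Ines, Esme, Isla.
Chaining downward from Soren reaches: Leo, Nora, Jomo, Bea.
Strictly between Amir and Soren are those in both lists: Jomo, Bea — 2 elements.

2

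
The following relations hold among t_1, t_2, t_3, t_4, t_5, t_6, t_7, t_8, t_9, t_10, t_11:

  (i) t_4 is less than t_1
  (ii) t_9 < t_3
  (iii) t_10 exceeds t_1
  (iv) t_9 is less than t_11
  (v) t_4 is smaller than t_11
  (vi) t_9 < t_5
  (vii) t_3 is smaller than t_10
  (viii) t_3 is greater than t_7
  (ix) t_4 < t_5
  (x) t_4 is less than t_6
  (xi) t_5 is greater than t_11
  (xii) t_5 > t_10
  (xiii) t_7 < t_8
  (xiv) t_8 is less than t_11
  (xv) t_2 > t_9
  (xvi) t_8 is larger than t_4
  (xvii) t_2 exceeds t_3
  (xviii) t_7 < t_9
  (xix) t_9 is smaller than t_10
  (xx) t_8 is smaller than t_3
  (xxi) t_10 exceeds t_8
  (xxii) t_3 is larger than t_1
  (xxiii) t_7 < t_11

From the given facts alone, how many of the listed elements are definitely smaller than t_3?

5

The elements the relations force below t_3 are t_4, t_7, t_9, t_1, t_8 — no chain reaches any other.
That is 5.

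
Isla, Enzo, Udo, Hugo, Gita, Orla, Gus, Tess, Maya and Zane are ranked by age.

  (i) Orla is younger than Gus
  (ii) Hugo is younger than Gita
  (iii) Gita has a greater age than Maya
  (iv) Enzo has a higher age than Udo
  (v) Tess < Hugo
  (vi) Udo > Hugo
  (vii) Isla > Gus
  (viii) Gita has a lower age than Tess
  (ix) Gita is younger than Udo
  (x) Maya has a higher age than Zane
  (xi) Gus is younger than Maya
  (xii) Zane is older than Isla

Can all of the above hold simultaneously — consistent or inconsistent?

inconsistent

Chaining the given relations yields Gita < Tess < Hugo, so Gita < Hugo. But one relation states Hugo < Gita. These cannot both hold.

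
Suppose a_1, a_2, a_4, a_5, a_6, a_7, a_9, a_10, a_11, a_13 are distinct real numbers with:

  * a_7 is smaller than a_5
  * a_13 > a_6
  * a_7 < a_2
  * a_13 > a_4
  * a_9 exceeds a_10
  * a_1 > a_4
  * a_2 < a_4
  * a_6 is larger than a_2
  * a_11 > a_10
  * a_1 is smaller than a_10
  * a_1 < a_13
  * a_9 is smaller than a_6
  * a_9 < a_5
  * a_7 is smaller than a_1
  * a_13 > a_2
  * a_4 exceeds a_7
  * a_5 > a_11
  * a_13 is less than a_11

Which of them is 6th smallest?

a_9

The consecutive relations fix a unique order: a_7 < a_2 < a_4 < a_1 < a_10 < a_9 < a_6 < a_13 < a_11 < a_5.
Counting 6 from the smallest end gives a_9.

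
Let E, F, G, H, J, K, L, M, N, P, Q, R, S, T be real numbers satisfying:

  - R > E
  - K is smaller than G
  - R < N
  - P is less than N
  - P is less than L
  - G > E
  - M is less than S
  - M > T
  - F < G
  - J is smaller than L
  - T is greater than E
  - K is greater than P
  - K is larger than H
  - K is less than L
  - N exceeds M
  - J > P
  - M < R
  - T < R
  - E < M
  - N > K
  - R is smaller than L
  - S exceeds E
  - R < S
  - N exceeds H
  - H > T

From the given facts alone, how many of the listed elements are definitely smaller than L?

8

From L the given relations immediately reach P, J, K, R.
From those, E, T, H, M — 8 in total.
No other element is forced below L by the given relations, so the count is 8.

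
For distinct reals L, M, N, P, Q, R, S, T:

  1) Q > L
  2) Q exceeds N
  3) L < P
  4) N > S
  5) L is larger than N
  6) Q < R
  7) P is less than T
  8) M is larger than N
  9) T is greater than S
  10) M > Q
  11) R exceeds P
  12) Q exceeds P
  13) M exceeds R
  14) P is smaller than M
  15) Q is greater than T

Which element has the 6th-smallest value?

The consecutive relations fix a unique order: S < N < L < P < T < Q < R < M.
Counting 6 from the smallest end gives Q.

Q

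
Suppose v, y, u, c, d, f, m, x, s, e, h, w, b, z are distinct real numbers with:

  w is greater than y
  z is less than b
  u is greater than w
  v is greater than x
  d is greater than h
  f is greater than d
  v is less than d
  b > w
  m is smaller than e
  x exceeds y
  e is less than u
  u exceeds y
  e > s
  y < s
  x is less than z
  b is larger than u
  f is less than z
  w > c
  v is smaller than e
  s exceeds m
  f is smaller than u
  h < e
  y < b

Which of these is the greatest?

Chaining downward from b: directly below it, y, w, z, u; then x, c, f, e; then h, v, m, d, s.
That covers every other element, and nothing is given above b, so b is the greatest.

b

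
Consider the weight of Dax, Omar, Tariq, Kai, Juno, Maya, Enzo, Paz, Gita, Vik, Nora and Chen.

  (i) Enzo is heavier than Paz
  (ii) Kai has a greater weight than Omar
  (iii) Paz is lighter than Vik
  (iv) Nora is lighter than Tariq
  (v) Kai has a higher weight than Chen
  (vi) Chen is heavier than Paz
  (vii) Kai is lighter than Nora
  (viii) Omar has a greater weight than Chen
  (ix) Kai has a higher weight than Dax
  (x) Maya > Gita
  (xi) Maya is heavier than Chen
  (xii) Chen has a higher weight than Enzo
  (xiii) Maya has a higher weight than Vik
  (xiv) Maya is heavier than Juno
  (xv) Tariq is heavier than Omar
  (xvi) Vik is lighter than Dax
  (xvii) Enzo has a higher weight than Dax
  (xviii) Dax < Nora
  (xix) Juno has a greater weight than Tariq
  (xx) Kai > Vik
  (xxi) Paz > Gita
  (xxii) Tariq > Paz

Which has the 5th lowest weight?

Enzo

The consecutive relations fix a unique order: Gita < Paz < Vik < Dax < Enzo < Chen < Omar < Kai < Nora < Tariq < Juno < Maya.
Counting 5 from the smallest end gives Enzo.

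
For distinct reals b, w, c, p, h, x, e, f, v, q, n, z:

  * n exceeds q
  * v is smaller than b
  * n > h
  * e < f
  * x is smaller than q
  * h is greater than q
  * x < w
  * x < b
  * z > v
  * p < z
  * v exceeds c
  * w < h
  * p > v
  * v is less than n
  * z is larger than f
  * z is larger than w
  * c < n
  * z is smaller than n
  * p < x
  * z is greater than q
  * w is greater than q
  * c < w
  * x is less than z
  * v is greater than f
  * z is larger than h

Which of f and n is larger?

Following the relations from f: f < v < p < x < q < w < h < z < n.
So f < n; n is the larger of the two.

n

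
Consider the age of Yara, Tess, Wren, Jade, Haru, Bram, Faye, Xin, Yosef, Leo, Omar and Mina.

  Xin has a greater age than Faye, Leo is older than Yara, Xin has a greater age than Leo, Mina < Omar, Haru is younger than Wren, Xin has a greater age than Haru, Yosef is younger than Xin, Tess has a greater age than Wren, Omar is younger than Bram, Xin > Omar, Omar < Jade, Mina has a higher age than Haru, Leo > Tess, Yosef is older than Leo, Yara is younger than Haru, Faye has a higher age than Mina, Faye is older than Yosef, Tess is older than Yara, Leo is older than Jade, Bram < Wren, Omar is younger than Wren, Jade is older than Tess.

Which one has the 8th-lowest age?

Jade

Piecing the relations together gives one ordering: Yara < Haru < Mina < Omar < Bram < Wren < Tess < Jade < Leo < Yosef < Faye < Xin.
Counting 8 from the smallest end gives Jade.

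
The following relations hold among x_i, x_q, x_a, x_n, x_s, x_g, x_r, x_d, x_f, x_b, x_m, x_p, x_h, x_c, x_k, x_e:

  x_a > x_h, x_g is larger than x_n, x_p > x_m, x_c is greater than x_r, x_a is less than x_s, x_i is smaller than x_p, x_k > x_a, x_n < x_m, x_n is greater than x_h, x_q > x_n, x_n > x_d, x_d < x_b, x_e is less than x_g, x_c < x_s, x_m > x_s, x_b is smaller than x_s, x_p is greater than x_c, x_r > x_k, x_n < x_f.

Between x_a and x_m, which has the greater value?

x_a < x_k and x_k < x_r give x_a < x_r.
With x_r < x_c: x_a < x_k < x_r < x_c.
With x_c < x_s: x_a < x_k < x_r < x_c < x_s.
Then x_s < x_m extends the chain to x_m.
So x_a < x_m; x_m is the larger of the two.

x_m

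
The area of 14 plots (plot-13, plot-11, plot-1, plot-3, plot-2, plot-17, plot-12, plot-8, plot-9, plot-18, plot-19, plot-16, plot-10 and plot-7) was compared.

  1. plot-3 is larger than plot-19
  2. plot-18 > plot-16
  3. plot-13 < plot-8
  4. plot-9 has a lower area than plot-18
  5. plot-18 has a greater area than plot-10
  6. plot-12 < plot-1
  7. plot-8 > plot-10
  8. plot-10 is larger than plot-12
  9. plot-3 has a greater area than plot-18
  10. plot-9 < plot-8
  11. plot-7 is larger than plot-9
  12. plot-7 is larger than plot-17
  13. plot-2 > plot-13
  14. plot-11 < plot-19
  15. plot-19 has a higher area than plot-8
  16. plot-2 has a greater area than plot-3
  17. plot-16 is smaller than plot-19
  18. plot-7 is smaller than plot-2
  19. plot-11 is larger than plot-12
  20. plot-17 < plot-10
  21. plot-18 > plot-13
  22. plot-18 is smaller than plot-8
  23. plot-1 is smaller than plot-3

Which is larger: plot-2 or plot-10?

plot-10 < plot-18 and plot-18 < plot-8 give plot-10 < plot-8.
With plot-8 < plot-19: plot-10 < plot-18 < plot-8 < plot-19.
Then plot-19 < plot-3 extends the chain to plot-3.
Then plot-3 < plot-2 extends the chain to plot-2.
So plot-10 < plot-2; plot-2 is the larger of the two.

plot-2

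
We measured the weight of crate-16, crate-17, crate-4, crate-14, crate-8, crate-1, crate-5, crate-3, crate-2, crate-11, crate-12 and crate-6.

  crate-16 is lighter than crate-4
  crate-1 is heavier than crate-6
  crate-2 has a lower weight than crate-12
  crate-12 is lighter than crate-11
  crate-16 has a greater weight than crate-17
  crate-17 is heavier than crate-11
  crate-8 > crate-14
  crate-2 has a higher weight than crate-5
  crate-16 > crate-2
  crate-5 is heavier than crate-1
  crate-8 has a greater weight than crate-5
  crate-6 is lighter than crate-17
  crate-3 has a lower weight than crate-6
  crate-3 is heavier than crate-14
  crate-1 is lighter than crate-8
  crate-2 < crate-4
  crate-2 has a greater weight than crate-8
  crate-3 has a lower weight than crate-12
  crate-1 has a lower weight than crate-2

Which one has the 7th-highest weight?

Piecing the relations together gives one ordering: crate-14 < crate-3 < crate-6 < crate-1 < crate-5 < crate-8 < crate-2 < crate-12 < crate-11 < crate-17 < crate-16 < crate-4.
The 7th largest is crate-8.

crate-8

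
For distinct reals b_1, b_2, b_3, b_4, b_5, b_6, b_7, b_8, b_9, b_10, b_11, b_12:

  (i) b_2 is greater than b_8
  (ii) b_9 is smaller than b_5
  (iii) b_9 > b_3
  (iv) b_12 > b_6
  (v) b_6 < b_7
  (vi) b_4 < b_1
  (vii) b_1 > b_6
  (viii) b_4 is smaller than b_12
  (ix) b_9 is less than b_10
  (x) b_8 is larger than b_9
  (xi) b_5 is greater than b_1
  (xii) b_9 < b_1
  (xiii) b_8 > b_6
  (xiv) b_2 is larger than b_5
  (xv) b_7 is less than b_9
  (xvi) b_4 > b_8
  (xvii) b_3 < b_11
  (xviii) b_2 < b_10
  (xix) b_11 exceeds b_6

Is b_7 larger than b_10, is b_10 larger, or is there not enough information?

b_7 < b_9 < b_8 < b_4 < b_1 < b_5 < b_2 < b_10, by transitivity through b_9, b_8, b_4, b_1, b_5, b_2.
So b_10 is larger.

b_10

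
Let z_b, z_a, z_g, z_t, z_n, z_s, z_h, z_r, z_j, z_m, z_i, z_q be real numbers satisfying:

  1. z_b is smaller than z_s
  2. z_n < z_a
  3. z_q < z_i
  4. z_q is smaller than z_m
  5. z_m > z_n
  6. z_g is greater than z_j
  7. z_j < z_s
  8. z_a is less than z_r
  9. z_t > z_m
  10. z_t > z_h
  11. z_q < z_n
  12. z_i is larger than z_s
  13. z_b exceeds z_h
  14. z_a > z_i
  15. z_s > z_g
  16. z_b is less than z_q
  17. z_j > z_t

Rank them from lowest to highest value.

Nothing is placed below z_h, so it is least; from there z_h < z_b; z_b < z_q; z_q < z_n; z_n < z_m; z_m < z_t; z_t < z_j; z_j < z_g; z_g < z_s; z_s < z_i; z_i < z_a; z_a < z_r, each given directly.

z_h < z_b < z_q < z_n < z_m < z_t < z_j < z_g < z_s < z_i < z_a < z_r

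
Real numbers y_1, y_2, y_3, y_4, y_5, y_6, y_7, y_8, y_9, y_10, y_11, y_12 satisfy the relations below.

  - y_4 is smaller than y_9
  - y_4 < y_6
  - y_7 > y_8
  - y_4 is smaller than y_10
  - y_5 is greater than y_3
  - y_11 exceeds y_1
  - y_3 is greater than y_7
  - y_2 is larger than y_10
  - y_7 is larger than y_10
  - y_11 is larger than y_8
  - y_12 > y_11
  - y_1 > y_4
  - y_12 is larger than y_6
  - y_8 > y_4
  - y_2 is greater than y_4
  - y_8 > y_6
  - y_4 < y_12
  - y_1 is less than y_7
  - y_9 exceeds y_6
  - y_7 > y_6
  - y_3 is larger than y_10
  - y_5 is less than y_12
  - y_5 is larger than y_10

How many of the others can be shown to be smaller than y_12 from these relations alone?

9

Directly below y_12: y_4, y_6, y_11, y_5.
One step further: y_8, y_1, y_10, y_3 (8 so far).
One step further: y_7 (9 so far).
Nothing else is reachable below y_12; 9 in all.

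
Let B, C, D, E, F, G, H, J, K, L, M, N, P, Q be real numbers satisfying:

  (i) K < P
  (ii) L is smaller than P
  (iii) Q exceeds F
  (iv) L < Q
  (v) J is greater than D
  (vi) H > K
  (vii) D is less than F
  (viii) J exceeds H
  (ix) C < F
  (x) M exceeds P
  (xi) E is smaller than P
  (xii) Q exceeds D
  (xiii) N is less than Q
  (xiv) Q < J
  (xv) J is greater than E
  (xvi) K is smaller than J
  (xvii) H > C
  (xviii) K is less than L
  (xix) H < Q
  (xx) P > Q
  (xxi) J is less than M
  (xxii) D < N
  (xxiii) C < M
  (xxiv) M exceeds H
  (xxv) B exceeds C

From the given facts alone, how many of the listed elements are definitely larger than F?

4

Directly above F: Q.
One step further: J, P (3 so far).
One step further: M (4 so far).
No other element is forced above F by the given relations, so the count is 4.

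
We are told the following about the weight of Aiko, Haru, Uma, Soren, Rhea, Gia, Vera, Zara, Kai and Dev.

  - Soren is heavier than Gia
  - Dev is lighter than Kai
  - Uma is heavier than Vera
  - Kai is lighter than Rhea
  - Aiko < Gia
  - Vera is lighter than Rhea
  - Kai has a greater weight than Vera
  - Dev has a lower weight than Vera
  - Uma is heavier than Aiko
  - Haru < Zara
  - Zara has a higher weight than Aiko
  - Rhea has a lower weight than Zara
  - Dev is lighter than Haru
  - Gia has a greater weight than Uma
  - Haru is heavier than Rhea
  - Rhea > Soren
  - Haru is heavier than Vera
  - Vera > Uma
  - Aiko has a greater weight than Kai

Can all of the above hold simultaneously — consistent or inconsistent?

inconsistent

Chaining the given relations yields Vera < Kai < Aiko < Uma, so Vera < Uma. But one relation states Uma < Vera. These cannot both hold.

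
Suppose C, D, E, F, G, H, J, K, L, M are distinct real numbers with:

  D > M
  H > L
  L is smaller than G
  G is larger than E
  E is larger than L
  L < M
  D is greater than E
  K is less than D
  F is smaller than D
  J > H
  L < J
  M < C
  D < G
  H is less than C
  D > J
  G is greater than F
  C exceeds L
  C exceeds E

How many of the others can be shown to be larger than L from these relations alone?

From L the given relations immediately reach E, H, M, C, J, G.
From those, D — 7 in total.
Nothing else is reachable above L; 7 in all.

7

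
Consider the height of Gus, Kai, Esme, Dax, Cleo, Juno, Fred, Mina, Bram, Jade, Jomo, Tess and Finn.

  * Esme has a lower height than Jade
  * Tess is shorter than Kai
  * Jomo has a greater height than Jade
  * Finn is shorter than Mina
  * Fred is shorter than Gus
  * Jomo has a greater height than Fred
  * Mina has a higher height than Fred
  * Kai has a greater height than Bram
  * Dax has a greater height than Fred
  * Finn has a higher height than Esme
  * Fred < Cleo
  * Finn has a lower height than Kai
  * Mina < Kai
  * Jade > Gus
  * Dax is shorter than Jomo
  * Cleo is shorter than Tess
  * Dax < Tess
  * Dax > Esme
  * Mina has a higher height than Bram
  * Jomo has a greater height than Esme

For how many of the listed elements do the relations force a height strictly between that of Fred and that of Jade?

Chaining upward from Fred reaches: Cleo, Gus, Dax, Tess, Jomo, Mina, Kai.
Chaining downward from Jade reaches: Esme, Gus.
Strictly between Fred and Jade are those in both lists: Gus — 1 element.

1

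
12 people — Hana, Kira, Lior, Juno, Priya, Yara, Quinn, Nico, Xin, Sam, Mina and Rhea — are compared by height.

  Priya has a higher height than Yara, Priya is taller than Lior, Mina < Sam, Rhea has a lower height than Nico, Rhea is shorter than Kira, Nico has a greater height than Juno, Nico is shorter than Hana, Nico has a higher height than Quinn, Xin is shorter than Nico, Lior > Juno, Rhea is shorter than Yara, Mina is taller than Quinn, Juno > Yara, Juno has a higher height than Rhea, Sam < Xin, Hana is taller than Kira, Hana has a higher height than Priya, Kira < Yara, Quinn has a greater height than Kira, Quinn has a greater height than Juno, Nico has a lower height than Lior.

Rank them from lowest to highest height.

Nothing is placed below Rhea, so it is least; from there Rhea < Kira; Kira < Yara; Yara < Juno; Juno < Quinn; Quinn < Mina; Mina < Sam; Sam < Xin; Xin < Nico; Nico < Lior; Lior < Priya; Priya < Hana, each given directly.

Rhea < Kira < Yara < Juno < Quinn < Mina < Sam < Xin < Nico < Lior < Priya < Hana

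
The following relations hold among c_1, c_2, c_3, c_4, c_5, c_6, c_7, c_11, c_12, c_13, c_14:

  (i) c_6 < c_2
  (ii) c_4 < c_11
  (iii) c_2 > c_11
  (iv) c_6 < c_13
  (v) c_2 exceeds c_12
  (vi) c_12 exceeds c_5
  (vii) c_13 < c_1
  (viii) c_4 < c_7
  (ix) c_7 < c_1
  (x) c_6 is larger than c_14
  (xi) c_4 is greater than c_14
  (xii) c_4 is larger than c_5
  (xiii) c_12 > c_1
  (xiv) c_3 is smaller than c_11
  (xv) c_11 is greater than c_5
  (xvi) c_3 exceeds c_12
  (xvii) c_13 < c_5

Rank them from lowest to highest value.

c_14 < c_6 < c_13 < c_5 < c_4 < c_7 < c_1 < c_12 < c_3 < c_11 < c_2

Each adjacent pair is fixed by a given relation: c_14 < c_6; c_6 < c_13; c_13 < c_5; c_5 < c_4; c_4 < c_7; c_7 < c_1; c_1 < c_12; c_12 < c_3; c_3 < c_11; c_11 < c_2. Chaining them end to end gives the full order.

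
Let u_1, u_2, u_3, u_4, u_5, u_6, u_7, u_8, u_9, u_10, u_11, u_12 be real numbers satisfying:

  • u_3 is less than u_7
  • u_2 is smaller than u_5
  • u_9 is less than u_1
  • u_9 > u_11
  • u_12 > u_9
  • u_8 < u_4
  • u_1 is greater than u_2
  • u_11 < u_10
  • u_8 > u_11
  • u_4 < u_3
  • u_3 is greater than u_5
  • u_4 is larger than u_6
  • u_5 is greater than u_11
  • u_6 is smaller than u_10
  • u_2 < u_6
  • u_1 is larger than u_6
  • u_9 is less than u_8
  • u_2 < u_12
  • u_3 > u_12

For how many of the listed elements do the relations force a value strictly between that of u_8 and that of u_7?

The relations place u_8 below u_7. An element lies strictly between them when it is forced above u_8 and also forced below u_7.
Above u_8: {u_4, u_3}. Below u_7: {u_11, u_9, u_2, u_6, u_5, u_12, u_4, u_3}.
Intersection: {u_4, u_3} — 2.

2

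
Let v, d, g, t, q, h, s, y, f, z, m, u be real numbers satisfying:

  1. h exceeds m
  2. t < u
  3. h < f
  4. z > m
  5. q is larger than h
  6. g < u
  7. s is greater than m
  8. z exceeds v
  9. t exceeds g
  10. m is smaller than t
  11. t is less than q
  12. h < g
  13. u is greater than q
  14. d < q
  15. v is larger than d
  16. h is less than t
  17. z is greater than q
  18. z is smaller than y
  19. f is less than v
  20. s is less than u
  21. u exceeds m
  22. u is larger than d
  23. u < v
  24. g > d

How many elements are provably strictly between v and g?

3

The relations place g below v. An element lies strictly between them when it is forced above g and also forced below v.
Above g: {t, q, u, z, y}. Below v: {d, m, s, h, f, t, q, u}.
Intersection: {t, q, u} — 3.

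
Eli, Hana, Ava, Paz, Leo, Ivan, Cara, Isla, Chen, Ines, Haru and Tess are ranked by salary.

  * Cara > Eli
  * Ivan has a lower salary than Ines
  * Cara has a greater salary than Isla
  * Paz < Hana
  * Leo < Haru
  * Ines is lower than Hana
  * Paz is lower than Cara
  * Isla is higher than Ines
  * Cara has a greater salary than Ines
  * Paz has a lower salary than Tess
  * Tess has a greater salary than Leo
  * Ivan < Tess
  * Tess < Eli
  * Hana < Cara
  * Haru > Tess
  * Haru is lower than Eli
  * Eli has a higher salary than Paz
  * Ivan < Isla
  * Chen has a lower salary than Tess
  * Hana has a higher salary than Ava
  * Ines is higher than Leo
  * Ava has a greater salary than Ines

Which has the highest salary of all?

Ivan is not greatest since Ivan < Ines; Chen is not greatest since Chen < Tess; Leo is not greatest since Leo < Haru; Ines is not greatest since Ines < Ava; Ava is not greatest since Ava < Hana; Paz is not greatest since Paz < Hana; Tess is not greatest since Tess < Haru; Hana is not greatest since Hana < Cara; Haru is not greatest since Haru < Eli; Isla is not greatest since Isla < Cara; Eli is not greatest since Eli < Cara.
Only Cara has nothing above it, so Cara is the highest salary.

Cara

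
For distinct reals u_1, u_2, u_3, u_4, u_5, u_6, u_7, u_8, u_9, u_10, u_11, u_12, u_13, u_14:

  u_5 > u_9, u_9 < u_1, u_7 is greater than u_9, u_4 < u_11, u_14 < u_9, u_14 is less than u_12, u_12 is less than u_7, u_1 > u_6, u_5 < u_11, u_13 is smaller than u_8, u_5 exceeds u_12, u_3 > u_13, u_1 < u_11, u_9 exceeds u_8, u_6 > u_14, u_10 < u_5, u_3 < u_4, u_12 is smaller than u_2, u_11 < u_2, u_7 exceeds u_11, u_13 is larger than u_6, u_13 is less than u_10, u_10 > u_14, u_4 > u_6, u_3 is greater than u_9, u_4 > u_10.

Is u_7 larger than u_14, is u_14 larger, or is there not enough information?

u_7

u_14 < u_6 and u_6 < u_13 give u_14 < u_13.
Then u_13 < u_8 extends the chain to u_8.
Then u_8 < u_9 extends the chain to u_9.
Then u_9 < u_3 extends the chain to u_3.
Then u_3 < u_4 extends the chain to u_4.
With u_4 < u_11: u_14 < u_6 < u_13 < u_8 < u_9 < u_3 < u_4 < u_11.
With u_11 < u_7: u_14 < u_6 < u_13 < u_8 < u_9 < u_3 < u_4 < u_11 < u_7.
So u_7 is larger.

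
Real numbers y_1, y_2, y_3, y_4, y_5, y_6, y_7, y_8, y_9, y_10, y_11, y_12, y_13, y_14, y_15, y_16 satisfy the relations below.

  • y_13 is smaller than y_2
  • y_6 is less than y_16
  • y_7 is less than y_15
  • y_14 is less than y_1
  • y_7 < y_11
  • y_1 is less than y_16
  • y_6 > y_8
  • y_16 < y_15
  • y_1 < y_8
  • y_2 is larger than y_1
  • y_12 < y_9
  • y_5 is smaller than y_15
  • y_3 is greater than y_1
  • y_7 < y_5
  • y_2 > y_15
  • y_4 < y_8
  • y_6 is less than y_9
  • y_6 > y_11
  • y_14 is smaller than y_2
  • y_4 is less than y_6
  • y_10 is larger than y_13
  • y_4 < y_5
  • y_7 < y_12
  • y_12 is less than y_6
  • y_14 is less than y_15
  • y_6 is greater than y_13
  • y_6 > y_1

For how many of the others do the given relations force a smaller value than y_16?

The elements the relations force below y_16 are y_14, y_1, y_4, y_7, y_13, y_8, y_12, y_11, y_6 — no chain reaches any other.
That is 9.

9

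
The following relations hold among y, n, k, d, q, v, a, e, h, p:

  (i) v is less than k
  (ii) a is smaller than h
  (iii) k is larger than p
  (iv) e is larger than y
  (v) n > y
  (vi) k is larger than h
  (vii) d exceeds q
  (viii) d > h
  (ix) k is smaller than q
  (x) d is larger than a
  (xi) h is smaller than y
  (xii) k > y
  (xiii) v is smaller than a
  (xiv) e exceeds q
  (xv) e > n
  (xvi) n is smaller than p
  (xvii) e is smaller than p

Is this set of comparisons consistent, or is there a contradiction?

We have q < e stated directly, yet also e < p < k < q by chaining the others — so e < q. Contradiction.

inconsistent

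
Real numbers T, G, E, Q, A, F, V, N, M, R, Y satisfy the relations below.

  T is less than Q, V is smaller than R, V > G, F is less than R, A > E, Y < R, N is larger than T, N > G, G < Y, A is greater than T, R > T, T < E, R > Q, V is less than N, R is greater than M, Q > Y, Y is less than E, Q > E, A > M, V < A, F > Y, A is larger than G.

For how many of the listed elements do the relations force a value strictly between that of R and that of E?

1

Chaining upward from E reaches: A, Q.
Chaining downward from R reaches: G, V, Y, T, F, M, Q.
Strictly between E and R are those in both lists: Q — 1 element.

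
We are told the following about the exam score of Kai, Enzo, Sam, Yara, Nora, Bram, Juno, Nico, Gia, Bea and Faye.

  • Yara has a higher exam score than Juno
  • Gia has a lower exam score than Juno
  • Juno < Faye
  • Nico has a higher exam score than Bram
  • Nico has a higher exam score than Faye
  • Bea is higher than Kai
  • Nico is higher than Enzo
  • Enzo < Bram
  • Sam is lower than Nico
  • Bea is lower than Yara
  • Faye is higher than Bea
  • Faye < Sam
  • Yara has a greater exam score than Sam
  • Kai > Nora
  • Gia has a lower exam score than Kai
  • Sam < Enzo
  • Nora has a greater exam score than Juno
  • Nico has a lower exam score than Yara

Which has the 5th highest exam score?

Sam

Chaining the given pairs: Gia < Juno < Nora < Kai < Bea < Faye < Sam < Enzo < Bram < Nico < Yara.
The 5th largest is Sam.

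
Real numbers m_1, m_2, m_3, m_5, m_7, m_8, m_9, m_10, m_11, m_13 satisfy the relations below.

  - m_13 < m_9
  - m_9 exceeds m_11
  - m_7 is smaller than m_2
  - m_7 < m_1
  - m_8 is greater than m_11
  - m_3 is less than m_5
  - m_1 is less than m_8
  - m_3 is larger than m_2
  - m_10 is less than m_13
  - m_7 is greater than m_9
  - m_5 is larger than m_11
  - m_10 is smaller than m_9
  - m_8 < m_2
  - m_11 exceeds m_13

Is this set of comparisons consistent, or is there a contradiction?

consistent

Every relation is compatible with m_10 < m_13 < m_11 < m_9 < m_7 < m_1 < m_8 < m_2 < m_3 < m_5; the set is consistent.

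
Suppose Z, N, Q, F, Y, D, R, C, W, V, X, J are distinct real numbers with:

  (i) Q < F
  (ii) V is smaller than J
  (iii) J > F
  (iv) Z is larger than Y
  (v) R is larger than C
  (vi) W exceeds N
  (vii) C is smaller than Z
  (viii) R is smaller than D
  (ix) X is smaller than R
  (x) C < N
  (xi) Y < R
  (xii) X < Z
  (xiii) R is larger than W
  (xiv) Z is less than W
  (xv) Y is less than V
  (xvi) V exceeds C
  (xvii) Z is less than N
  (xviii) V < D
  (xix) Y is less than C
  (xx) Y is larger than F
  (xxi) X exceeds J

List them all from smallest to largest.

Nothing is placed below Q, so it is least; from there Q < F; F < Y; Y < C; C < V; V < J; J < X; X < Z; Z < N; N < W; W < R; R < D, each given directly.

Q < F < Y < C < V < J < X < Z < N < W < R < D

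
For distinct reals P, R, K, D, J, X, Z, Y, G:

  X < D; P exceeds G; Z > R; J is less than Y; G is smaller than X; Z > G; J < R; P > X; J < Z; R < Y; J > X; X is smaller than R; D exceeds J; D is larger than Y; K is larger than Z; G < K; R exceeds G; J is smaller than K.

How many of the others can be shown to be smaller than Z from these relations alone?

4

From Z the given relations immediately reach G, J, R.
From those, X — 4 in total.
No other element is forced below Z by the given relations, so the count is 4.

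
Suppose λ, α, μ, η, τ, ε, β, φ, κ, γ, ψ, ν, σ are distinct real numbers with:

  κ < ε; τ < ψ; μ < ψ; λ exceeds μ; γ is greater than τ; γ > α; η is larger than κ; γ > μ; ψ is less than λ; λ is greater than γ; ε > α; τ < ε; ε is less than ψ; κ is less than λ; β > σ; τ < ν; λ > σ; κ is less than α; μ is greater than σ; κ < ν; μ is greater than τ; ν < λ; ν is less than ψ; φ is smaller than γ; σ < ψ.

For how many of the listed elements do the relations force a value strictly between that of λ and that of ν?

Chaining upward from ν reaches: ψ.
Chaining downward from λ reaches: κ, τ, α, φ, ε, σ, μ, γ, ψ.
Strictly between ν and λ are those in both lists: ψ — 1 element.

1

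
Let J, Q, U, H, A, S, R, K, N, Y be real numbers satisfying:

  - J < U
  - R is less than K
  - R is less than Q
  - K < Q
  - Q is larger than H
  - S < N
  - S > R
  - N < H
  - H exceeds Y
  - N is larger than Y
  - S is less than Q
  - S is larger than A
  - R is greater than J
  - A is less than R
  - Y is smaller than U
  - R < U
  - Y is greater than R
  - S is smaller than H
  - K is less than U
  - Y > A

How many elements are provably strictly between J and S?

1

The relations place J below S. An element lies strictly between them when it is forced above J and also forced below S.
Above J: {R, K, Y, N, H, Q, U}. Below S: {A, R}.
Intersection: {R} — 1.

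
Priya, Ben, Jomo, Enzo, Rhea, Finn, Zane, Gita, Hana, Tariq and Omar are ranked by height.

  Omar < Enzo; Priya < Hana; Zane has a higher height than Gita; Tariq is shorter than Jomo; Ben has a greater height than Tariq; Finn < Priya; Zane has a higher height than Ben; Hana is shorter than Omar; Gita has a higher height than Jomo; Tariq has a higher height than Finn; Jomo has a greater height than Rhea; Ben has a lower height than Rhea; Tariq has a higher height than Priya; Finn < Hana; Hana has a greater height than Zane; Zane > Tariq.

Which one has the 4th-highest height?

Chaining the given pairs: Finn < Priya < Tariq < Ben < Rhea < Jomo < Gita < Zane < Hana < Omar < Enzo.
Counting 4 from the largest end gives Zane.

Zane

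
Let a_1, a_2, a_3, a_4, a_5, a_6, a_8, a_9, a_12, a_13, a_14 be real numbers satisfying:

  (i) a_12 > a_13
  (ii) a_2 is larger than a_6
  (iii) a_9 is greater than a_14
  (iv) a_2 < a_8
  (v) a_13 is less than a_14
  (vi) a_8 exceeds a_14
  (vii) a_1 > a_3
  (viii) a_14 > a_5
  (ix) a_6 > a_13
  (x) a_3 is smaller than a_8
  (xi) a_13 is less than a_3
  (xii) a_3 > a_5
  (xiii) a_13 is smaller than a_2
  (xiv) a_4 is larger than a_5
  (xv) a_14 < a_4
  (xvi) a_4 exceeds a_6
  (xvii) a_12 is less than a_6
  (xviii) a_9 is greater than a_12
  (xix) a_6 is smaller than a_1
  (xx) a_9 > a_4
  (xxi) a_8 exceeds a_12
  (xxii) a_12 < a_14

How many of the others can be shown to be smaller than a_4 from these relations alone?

5

The elements the relations force below a_4 are a_13, a_12, a_5, a_6, a_14 — no chain reaches any other.
That is 5.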